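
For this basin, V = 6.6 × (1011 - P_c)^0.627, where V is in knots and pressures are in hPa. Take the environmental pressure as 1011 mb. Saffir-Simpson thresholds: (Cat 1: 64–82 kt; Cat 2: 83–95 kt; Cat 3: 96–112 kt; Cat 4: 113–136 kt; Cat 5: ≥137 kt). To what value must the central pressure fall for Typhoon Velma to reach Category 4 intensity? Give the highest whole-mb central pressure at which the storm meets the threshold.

918 mb

Category 4 begins at V = 113 kt.
Required ΔP = (113/6.6)^(1/0.627) = 17.121^1.595 ≈ 92.76 mb.
P_c ≤ 1011 − 92.76 = 918.24, so the highest integer P_c is 918 mb.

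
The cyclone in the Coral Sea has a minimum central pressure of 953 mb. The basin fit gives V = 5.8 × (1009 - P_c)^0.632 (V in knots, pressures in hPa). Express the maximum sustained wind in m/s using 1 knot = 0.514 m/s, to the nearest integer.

38 m/s

ΔP = 1009 − 953 = 56 mb.
V ≈ 5.8 × 56^0.632 = 5.8 × 12.731 ≈ 73.838 kt.
73.838 × 0.514 ≈ 37.95 m/s → 38 m/s.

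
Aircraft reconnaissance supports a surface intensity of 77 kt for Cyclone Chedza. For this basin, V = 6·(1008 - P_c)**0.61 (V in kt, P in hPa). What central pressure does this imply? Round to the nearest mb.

ΔP = (V / 6)^(1/0.61) = (77/6)^1.639.
77/6 = 12.833; 12.833^1.639 ≈ 65.61 mb.
P_c = 1008 − 65.61 = 942.39 ≈ 942 mb.

942 mb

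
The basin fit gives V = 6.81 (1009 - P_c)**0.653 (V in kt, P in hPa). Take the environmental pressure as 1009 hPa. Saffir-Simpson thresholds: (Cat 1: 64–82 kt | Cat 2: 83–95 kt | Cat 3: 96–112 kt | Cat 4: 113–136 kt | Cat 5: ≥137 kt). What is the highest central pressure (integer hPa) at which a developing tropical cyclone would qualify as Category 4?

935 hPa

Category 4 begins at V = 113 kt.
Required ΔP = (113/6.81)^(1/0.653) = 16.593^1.531 ≈ 73.82 hPa.
P_c ≤ 1009 − 73.82 = 935.18, so the highest integer P_c is 935 hPa.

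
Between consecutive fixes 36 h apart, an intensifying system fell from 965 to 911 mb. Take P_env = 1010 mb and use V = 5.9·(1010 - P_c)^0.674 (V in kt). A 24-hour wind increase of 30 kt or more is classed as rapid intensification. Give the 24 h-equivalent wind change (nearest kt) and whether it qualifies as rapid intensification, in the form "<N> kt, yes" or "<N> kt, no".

V₁: ΔP = 45, V ≈ 5.9 × 45^0.674 ≈ 76.76 kt.
V₂: ΔP = 99, V ≈ 5.9 × 99^0.674 ≈ 130.59 kt.
ΔV over 36 h = 53.83 kt → 24 h equivalent = 53.83 × 24/36 ≈ 35.89 kt.
36 kt ≥ 30 kt ⇒ rapid intensification.

36 kt, yes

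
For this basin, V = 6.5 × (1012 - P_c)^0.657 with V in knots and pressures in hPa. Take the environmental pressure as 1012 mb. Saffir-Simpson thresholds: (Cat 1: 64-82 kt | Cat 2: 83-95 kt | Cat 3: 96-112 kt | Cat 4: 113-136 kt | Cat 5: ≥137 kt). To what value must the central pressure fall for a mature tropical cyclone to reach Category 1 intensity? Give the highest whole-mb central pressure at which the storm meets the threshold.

979 mb

Category 1 begins at V = 64 kt.
Required ΔP = (64/6.5)^(1/0.657) = 9.846^1.522 ≈ 32.50 mb.
P_c ≤ 1012 − 32.50 = 979.50, so the highest integer P_c is 979 mb.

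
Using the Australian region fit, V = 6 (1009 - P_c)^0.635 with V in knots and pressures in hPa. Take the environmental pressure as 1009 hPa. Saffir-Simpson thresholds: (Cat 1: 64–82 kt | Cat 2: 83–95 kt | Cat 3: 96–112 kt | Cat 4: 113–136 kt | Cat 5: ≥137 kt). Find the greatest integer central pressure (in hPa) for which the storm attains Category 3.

Category 3 begins at V = 96 kt.
Required ΔP = (96/6)^(1/0.635) = 16.000^1.575 ≈ 78.75 hPa.
P_c ≤ 1009 − 78.75 = 930.25, so the highest integer P_c is 930 hPa.

930 hPa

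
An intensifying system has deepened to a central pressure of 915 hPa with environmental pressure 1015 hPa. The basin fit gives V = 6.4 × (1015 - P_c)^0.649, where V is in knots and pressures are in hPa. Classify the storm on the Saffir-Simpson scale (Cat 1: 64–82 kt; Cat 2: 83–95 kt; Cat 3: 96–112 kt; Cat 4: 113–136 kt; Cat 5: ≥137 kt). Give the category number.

ΔP = 1015 − 915 = 100 hPa.
V ≈ 6.4 × 100^0.649 = 6.4 × 19.86 ≈ 127 kt.
127 kt falls in the Category 4 band.

4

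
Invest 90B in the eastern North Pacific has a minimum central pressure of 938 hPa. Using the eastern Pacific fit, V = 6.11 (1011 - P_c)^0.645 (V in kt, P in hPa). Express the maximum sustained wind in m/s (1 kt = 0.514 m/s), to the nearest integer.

50 m/s

ΔP = 1011 − 938 = 73 hPa.
V ≈ 6.11 × 73^0.645 = 6.11 × 15.916 ≈ 97.249 kt.
97.249 × 0.514 ≈ 49.99 m/s → 50 m/s.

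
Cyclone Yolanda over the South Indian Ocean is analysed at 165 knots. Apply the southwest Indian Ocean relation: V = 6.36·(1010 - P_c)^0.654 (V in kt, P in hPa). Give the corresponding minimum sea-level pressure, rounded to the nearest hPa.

865 hPa

ΔP = (V / 6.36)^(1/0.654) = (165/6.36)^1.529.
165/6.36 = 25.943; 25.943^1.529 ≈ 145.25 hPa.
P_c = 1010 − 145.25 = 864.75 ≈ 865 hPa.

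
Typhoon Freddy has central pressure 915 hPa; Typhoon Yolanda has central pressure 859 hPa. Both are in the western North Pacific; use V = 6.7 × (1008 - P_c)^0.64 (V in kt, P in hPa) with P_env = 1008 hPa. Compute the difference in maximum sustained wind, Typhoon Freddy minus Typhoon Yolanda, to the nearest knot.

-43 kt

Typhoon Freddy: ΔP = 93; V ≈ 6.7 × 93^0.64 ≈ 121.87 kt.
Typhoon Yolanda: ΔP = 149; V ≈ 6.7 × 149^0.64 ≈ 164.78 kt.
Difference ≈ 121.87 − 164.78 = -42.91 → -43 kt.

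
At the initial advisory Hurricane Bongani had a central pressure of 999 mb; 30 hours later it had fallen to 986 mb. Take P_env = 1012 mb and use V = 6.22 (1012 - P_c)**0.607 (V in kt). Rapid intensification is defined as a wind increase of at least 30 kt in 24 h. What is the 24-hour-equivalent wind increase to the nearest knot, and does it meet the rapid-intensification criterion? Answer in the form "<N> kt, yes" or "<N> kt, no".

V₁: ΔP = 13, V ≈ 6.22 × 13^0.607 ≈ 29.51 kt.
V₂: ΔP = 26, V ≈ 6.22 × 26^0.607 ≈ 44.94 kt.
ΔV over 30 h = 15.43 kt → 24 h equivalent = 15.43 × 24/30 ≈ 12.34 kt.
12 kt < 30 kt ⇒ not rapid intensification.

12 kt, no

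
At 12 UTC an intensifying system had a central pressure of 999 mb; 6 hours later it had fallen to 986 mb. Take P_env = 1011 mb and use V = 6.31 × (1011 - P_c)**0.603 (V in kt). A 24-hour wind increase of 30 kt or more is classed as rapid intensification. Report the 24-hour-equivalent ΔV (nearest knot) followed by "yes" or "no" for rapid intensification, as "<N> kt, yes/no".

V₁: ΔP = 12, V ≈ 6.31 × 12^0.603 ≈ 28.23 kt.
V₂: ΔP = 25, V ≈ 6.31 × 25^0.603 ≈ 43.95 kt.
ΔV over 6 h = 15.72 kt → 24 h equivalent = 15.72 × 24/6 ≈ 62.88 kt.
63 kt ≥ 30 kt ⇒ rapid intensification.

63 kt, yes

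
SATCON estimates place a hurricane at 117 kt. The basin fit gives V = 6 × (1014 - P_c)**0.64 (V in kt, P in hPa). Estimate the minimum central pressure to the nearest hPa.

ΔP = (V / 6)^(1/0.64) = (117/6)^1.562.
117/6 = 19.500; 19.500^1.562 ≈ 103.68 hPa.
P_c = 1014 − 103.68 = 910.32 ≈ 910 hPa.

910 hPa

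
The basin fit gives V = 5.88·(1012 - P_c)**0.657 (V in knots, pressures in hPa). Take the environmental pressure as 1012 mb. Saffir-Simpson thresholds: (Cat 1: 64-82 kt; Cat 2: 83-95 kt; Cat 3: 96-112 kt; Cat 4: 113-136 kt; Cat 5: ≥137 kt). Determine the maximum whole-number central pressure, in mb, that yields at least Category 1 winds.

Category 1 begins at V = 64 kt.
Required ΔP = (64/5.88)^(1/0.657) = 10.884^1.522 ≈ 37.85 mb.
P_c ≤ 1012 − 37.85 = 974.15, so the highest integer P_c is 974 mb.

974 mb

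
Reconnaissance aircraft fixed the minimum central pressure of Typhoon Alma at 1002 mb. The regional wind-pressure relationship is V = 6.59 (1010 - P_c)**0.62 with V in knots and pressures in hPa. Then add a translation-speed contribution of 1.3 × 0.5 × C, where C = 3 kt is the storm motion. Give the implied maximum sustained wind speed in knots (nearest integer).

ΔP = 1010 − 1002 = 8 mb.
8^0.62 ≈ 3.630.
V ≈ 6.59 × 3.630 ≈ 23.9 kt.
Translation term: 1.3 × 0.5 × 3 = 1.95 kt.
Corrected V ≈ 25.85 kt → 26 kt.

26 kt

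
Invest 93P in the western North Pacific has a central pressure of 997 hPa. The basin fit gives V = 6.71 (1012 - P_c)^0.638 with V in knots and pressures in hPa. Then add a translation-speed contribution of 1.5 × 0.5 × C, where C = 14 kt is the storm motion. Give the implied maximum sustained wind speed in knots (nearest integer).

48 kt

ΔP = 1012 − 997 = 15 hPa.
15^0.638 ≈ 5.628.
V ≈ 6.71 × 5.628 ≈ 37.8 kt.
Translation term: 1.5 × 0.5 × 14 = 10.5 kt.
Corrected V ≈ 48.3 kt → 48 kt.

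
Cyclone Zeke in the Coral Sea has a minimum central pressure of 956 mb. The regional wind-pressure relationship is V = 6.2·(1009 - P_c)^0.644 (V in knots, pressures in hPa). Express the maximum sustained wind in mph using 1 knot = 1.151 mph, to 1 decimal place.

ΔP = 1009 − 956 = 53 mb.
V ≈ 6.2 × 53^0.644 = 6.2 × 12.895 ≈ 79.951 kt.
79.951 × 1.151 ≈ 92.02 mph → 92.0 mph.

92.0 mph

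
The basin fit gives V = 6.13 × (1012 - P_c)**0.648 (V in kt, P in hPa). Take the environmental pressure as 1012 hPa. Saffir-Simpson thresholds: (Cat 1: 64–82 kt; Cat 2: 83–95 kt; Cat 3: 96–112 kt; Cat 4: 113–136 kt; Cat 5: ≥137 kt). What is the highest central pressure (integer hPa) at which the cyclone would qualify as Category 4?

922 hPa

Category 4 begins at V = 113 kt.
Required ΔP = (113/6.13)^(1/0.648) = 18.434^1.543 ≈ 89.77 hPa.
P_c ≤ 1012 − 89.77 = 922.23, so the highest integer P_c is 922 hPa.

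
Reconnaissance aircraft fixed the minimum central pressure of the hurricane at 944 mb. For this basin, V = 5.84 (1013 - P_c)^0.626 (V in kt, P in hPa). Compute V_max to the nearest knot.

83 kt

ΔP = 1013 − 944 = 69 mb.
69^0.626 ≈ 14.162.
V ≈ 5.84 × 14.162 ≈ 82.7 kt.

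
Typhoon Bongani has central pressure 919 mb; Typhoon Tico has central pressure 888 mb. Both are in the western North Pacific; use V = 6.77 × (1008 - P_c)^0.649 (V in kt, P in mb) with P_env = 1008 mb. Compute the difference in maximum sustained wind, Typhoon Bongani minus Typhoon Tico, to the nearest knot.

-27 kt

Typhoon Bongani: ΔP = 89; V ≈ 6.77 × 89^0.649 ≈ 124.66 kt.
Typhoon Tico: ΔP = 120; V ≈ 6.77 × 120^0.649 ≈ 151.35 kt.
Difference ≈ 124.66 − 151.35 = -26.69 → -27 kt.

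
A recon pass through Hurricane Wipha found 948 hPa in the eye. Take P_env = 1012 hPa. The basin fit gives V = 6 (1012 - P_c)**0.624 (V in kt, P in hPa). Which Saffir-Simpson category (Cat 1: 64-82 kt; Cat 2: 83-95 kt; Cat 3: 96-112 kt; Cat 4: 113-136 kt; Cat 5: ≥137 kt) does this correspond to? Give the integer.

1

ΔP = 1012 − 948 = 64 hPa.
V ≈ 6 × 64^0.624 = 6 × 13.40 ≈ 80 kt.
80 kt falls in the Category 1 band.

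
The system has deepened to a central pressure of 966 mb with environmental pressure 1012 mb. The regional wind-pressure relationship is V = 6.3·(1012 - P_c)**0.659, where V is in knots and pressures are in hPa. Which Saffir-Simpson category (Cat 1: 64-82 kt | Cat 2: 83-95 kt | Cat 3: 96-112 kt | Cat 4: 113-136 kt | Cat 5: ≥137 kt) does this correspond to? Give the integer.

1

ΔP = 1012 − 966 = 46 mb.
V ≈ 6.3 × 46^0.659 = 6.3 × 12.47 ≈ 79 kt.
79 kt falls in the Category 1 band.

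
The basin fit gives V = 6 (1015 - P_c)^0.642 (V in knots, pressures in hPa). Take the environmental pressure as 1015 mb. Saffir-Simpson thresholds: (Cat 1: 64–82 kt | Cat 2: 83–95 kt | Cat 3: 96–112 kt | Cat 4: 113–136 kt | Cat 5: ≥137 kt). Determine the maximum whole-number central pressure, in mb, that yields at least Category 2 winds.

Category 2 begins at V = 83 kt.
Required ΔP = (83/6)^(1/0.642) = 13.833^1.558 ≈ 59.86 mb.
P_c ≤ 1015 − 59.86 = 955.14, so the highest integer P_c is 955 mb.

955 mb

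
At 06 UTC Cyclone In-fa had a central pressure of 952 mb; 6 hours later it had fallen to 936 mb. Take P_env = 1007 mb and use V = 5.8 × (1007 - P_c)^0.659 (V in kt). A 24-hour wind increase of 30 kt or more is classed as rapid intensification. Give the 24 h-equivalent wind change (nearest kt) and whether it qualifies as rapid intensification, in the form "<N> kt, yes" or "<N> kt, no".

V₁: ΔP = 55, V ≈ 5.8 × 55^0.659 ≈ 81.34 kt.
V₂: ΔP = 71, V ≈ 5.8 × 71^0.659 ≈ 96.25 kt.
ΔV over 6 h = 14.91 kt → 24 h equivalent = 14.91 × 24/6 ≈ 59.64 kt.
60 kt ≥ 30 kt ⇒ rapid intensification.

60 kt, yes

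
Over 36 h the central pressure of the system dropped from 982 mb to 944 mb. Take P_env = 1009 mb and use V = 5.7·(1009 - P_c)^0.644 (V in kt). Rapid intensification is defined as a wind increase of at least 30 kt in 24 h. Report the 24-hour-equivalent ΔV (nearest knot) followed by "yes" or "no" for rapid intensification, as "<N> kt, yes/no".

24 kt, no

V₁: ΔP = 27, V ≈ 5.7 × 27^0.644 ≈ 47.61 kt.
V₂: ΔP = 65, V ≈ 5.7 × 65^0.644 ≈ 83.83 kt.
ΔV over 36 h = 36.22 kt → 24 h equivalent = 36.22 × 24/36 ≈ 24.15 kt.
24 kt < 30 kt ⇒ not rapid intensification.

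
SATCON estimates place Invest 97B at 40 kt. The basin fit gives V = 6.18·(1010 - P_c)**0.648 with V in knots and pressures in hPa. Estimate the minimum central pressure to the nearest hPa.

ΔP = (V / 6.18)^(1/0.648) = (40/6.18)^1.543.
40/6.18 = 6.472; 6.472^1.543 ≈ 17.85 hPa.
P_c = 1010 − 17.85 = 992.15 ≈ 992 hPa.

992 hPa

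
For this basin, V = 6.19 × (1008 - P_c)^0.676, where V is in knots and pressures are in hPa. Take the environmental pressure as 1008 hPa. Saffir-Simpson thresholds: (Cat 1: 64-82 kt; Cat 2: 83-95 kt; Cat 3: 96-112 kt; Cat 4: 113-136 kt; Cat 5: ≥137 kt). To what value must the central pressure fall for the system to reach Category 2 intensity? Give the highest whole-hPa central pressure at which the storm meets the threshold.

961 hPa

Category 2 begins at V = 83 kt.
Required ΔP = (83/6.19)^(1/0.676) = 13.409^1.479 ≈ 46.53 hPa.
P_c ≤ 1008 − 46.53 = 961.47, so the highest integer P_c is 961 hPa.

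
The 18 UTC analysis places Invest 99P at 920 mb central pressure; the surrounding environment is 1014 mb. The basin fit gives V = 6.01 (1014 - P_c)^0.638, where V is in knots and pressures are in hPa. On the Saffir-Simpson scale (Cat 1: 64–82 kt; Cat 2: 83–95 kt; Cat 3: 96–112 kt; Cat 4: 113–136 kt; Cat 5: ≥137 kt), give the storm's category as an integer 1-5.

3

ΔP = 1014 − 920 = 94 mb.
V ≈ 6.01 × 94^0.638 = 6.01 × 18.15 ≈ 109 kt.
109 kt falls in the Category 3 band.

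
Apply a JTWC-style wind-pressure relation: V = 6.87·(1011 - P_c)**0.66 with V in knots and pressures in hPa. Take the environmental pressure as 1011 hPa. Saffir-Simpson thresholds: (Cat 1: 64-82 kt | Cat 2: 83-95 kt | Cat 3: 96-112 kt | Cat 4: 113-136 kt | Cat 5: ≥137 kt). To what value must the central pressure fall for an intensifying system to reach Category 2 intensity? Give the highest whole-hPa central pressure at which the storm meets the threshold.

Category 2 begins at V = 83 kt.
Required ΔP = (83/6.87)^(1/0.66) = 12.082^1.515 ≈ 43.61 hPa.
P_c ≤ 1011 − 43.61 = 967.39, so the highest integer P_c is 967 hPa.

967 hPa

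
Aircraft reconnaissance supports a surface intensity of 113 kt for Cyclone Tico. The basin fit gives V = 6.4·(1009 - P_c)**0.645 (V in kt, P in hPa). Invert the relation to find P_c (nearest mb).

923 mb

ΔP = (V / 6.4)^(1/0.645) = (113/6.4)^1.550.
113/6.4 = 17.656; 17.656^1.550 ≈ 85.74 mb.
P_c = 1009 − 85.74 = 923.26 ≈ 923 mb.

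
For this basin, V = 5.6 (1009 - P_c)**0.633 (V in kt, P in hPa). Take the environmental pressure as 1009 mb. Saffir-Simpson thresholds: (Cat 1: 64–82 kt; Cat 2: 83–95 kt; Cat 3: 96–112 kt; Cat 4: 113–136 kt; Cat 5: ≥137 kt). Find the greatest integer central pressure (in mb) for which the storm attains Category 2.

938 mb

Category 2 begins at V = 83 kt.
Required ΔP = (83/5.6)^(1/0.633) = 14.821^1.580 ≈ 70.75 mb.
P_c ≤ 1009 − 70.75 = 938.25, so the highest integer P_c is 938 mb.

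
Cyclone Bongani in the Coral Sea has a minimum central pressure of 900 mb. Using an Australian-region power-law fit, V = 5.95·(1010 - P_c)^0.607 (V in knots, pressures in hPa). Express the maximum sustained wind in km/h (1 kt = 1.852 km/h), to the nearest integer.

191 km/h

ΔP = 1010 − 900 = 110 mb.
V ≈ 5.95 × 110^0.607 = 5.95 × 17.343 ≈ 103.191 kt.
103.191 × 1.852 ≈ 191.11 km/h → 191 km/h.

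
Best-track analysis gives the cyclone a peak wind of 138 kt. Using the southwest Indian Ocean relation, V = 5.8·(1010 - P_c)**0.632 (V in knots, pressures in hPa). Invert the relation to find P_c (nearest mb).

859 mb

ΔP = (V / 5.8)^(1/0.632) = (138/5.8)^1.582.
138/5.8 = 23.793; 23.793^1.582 ≈ 150.64 mb.
P_c = 1010 − 150.64 = 859.36 ≈ 859 mb.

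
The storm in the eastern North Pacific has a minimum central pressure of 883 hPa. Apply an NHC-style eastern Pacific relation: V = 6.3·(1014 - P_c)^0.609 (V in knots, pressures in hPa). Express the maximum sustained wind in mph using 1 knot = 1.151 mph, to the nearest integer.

ΔP = 1014 − 883 = 131 hPa.
V ≈ 6.3 × 131^0.609 = 6.3 × 19.472 ≈ 122.676 kt.
122.676 × 1.151 ≈ 141.20 mph → 141 mph.

141 mph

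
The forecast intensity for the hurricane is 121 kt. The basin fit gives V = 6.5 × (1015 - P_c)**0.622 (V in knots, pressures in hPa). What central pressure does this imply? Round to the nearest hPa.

905 hPa

ΔP = (V / 6.5)^(1/0.622) = (121/6.5)^1.608.
121/6.5 = 18.615; 18.615^1.608 ≈ 110.05 hPa.
P_c = 1015 − 110.05 = 904.95 ≈ 905 hPa.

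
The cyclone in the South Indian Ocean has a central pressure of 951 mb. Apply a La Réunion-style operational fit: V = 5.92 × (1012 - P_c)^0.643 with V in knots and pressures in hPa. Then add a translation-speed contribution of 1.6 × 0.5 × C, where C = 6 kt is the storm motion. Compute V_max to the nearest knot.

88 kt

ΔP = 1012 − 951 = 61 mb.
61^0.643 ≈ 14.059.
V ≈ 5.92 × 14.059 ≈ 83.2 kt.
Translation term: 1.6 × 0.5 × 6 = 4.8 kt.
Corrected V ≈ 88 kt → 88 kt.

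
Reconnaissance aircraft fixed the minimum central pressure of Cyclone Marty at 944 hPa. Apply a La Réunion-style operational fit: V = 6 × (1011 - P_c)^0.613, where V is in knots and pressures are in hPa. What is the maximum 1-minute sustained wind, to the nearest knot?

79 kt

ΔP = 1011 − 944 = 67 hPa.
67^0.613 ≈ 13.164.
V ≈ 6 × 13.164 ≈ 79.0 kt.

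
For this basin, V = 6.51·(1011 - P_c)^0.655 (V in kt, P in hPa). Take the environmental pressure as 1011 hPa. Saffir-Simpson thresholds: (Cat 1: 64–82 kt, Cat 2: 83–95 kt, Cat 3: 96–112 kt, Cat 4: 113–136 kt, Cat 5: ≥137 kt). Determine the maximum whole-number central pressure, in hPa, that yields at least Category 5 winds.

Category 5 begins at V = 137 kt.
Required ΔP = (137/6.51)^(1/0.655) = 21.045^1.527 ≈ 104.73 hPa.
P_c ≤ 1011 − 104.73 = 906.27, so the highest integer P_c is 906 hPa.

906 hPa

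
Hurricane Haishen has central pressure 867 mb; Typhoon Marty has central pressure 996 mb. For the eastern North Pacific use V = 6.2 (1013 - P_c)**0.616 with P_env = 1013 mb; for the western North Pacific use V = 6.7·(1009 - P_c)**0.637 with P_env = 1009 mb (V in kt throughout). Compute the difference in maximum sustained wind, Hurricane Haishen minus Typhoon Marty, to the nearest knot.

99 kt

Hurricane Haishen: ΔP = 146; V ≈ 6.2 × 146^0.616 ≈ 133.55 kt.
Typhoon Marty: ΔP = 13; V ≈ 6.7 × 13^0.637 ≈ 34.33 kt.
Difference ≈ 133.55 − 34.33 = 99.22 → 99 kt.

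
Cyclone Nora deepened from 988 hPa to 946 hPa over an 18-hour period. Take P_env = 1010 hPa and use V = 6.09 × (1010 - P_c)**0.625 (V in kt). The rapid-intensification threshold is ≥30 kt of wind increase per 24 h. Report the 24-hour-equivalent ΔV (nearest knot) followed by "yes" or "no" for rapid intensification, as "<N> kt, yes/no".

53 kt, yes

V₁: ΔP = 22, V ≈ 6.09 × 22^0.625 ≈ 42.04 kt.
V₂: ΔP = 64, V ≈ 6.09 × 64^0.625 ≈ 81.94 kt.
ΔV over 18 h = 39.90 kt → 24 h equivalent = 39.90 × 24/18 ≈ 53.20 kt.
53 kt ≥ 30 kt ⇒ rapid intensification.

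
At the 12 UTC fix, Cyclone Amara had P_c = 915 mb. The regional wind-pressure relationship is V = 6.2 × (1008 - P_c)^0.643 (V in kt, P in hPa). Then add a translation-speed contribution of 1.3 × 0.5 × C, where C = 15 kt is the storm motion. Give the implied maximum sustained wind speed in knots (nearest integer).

ΔP = 1008 − 915 = 93 mb.
93^0.643 ≈ 18.439.
V ≈ 6.2 × 18.439 ≈ 114.3 kt.
Translation term: 1.3 × 0.5 × 15 = 9.75 kt.
Corrected V ≈ 124.05 kt → 124 kt.

124 kt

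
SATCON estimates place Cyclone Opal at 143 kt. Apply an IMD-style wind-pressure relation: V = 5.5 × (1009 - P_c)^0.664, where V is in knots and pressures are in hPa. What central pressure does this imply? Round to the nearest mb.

ΔP = (V / 5.5)^(1/0.664) = (143/5.5)^1.506.
143/5.5 = 26.000; 26.000^1.506 ≈ 135.20 mb.
P_c = 1009 − 135.20 = 873.80 ≈ 874 mb.

874 mb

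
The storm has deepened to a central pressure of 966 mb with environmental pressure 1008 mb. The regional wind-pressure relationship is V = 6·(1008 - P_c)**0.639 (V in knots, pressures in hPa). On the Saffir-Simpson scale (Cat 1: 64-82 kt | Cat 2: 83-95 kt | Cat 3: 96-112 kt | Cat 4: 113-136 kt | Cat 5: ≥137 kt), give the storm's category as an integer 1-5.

ΔP = 1008 − 966 = 42 mb.
V ≈ 6 × 42^0.639 = 6 × 10.90 ≈ 65 kt.
65 kt falls in the Category 1 band.

1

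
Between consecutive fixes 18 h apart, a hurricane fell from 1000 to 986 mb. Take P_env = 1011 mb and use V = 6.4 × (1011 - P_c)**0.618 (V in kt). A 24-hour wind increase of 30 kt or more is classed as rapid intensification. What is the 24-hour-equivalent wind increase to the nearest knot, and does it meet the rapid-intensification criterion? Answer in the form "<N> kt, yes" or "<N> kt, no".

25 kt, no

V₁: ΔP = 11, V ≈ 6.4 × 11^0.618 ≈ 28.17 kt.
V₂: ΔP = 25, V ≈ 6.4 × 25^0.618 ≈ 46.79 kt.
ΔV over 18 h = 18.62 kt → 24 h equivalent = 18.62 × 24/18 ≈ 24.83 kt.
25 kt < 30 kt ⇒ not rapid intensification.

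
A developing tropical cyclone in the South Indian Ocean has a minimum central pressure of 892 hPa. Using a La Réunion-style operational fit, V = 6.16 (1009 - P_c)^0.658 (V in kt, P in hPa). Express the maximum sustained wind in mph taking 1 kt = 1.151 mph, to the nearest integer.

163 mph

ΔP = 1009 − 892 = 117 hPa.
V ≈ 6.16 × 117^0.658 = 6.16 × 22.954 ≈ 141.399 kt.
141.399 × 1.151 ≈ 162.75 mph → 163 mph.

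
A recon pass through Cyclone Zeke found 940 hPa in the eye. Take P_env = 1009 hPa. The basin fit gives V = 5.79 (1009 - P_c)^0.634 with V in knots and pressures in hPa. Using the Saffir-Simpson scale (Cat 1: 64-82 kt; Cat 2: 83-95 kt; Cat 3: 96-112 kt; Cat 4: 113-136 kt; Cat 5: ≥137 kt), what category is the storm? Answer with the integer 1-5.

ΔP = 1009 − 940 = 69 hPa.
V ≈ 5.79 × 69^0.634 = 5.79 × 14.65 ≈ 85 kt.
85 kt falls in the Category 2 band.

2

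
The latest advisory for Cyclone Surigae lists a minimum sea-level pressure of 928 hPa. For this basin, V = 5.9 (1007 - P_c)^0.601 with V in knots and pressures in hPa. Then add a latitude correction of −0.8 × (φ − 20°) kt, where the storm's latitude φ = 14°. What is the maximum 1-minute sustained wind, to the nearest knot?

86 kt

ΔP = 1007 − 928 = 79 hPa.
79^0.601 ≈ 13.819.
V ≈ 5.9 × 13.819 ≈ 81.5 kt.
Latitude correction: −0.8 × (14 − 20) = 4.8 kt.
Corrected V ≈ 86.3 kt → 86 kt.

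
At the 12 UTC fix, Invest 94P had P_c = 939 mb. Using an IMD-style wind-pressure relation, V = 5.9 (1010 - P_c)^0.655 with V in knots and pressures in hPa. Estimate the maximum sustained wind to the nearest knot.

ΔP = 1010 − 939 = 71 mb.
71^0.655 ≈ 16.315.
V ≈ 5.9 × 16.315 ≈ 96.3 kt.

96 kt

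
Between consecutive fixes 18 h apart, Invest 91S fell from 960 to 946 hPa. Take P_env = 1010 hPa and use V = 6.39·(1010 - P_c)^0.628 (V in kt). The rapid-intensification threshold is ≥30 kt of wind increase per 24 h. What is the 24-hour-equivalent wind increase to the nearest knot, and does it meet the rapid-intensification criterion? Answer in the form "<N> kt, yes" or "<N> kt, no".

17 kt, no

V₁: ΔP = 50, V ≈ 6.39 × 50^0.628 ≈ 74.55 kt.
V₂: ΔP = 64, V ≈ 6.39 × 64^0.628 ≈ 87.05 kt.
ΔV over 18 h = 12.50 kt → 24 h equivalent = 12.50 × 24/18 ≈ 16.67 kt.
17 kt < 30 kt ⇒ not rapid intensification.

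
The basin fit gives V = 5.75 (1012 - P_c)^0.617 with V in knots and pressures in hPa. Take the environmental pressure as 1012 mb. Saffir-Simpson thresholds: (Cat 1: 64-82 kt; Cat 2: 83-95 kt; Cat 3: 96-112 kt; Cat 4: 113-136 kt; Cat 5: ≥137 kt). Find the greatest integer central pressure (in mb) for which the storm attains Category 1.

Category 1 begins at V = 64 kt.
Required ΔP = (64/5.75)^(1/0.617) = 11.130^1.621 ≈ 49.67 mb.
P_c ≤ 1012 − 49.67 = 962.33, so the highest integer P_c is 962 mb.

962 mb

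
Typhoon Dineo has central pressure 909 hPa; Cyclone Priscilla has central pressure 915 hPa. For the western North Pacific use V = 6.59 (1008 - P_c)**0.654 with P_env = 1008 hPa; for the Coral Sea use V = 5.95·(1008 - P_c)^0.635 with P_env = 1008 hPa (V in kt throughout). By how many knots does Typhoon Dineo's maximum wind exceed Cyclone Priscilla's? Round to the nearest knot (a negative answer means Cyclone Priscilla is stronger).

27 kt

Typhoon Dineo: ΔP = 99; V ≈ 6.59 × 99^0.654 ≈ 133.05 kt.
Cyclone Priscilla: ΔP = 93; V ≈ 5.95 × 93^0.635 ≈ 105.80 kt.
Difference ≈ 133.05 − 105.80 = 27.25 → 27 kt.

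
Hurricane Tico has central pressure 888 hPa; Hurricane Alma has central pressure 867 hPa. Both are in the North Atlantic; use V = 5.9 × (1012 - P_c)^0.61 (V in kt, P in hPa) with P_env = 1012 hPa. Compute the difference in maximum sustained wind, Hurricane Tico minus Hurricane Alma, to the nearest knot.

-11 kt

Hurricane Tico: ΔP = 124; V ≈ 5.9 × 124^0.61 ≈ 111.64 kt.
Hurricane Alma: ΔP = 145; V ≈ 5.9 × 145^0.61 ≈ 122.82 kt.
Difference ≈ 111.64 − 122.82 = -11.18 → -11 kt.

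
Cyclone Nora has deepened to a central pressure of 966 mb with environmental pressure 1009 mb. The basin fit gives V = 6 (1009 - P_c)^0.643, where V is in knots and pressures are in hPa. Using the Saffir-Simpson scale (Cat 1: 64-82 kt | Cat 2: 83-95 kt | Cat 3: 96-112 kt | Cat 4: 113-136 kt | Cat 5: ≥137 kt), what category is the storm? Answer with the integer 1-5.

ΔP = 1009 − 966 = 43 mb.
V ≈ 6 × 43^0.643 = 6 × 11.23 ≈ 67 kt.
67 kt falls in the Category 1 band.

1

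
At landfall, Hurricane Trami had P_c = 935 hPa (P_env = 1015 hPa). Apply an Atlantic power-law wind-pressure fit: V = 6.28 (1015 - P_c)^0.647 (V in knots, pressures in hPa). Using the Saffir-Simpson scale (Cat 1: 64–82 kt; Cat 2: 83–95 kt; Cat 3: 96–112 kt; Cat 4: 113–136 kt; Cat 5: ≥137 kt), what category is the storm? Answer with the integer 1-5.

3

ΔP = 1015 − 935 = 80 hPa.
V ≈ 6.28 × 80^0.647 = 6.28 × 17.03 ≈ 107 kt.
107 kt falls in the Category 3 band.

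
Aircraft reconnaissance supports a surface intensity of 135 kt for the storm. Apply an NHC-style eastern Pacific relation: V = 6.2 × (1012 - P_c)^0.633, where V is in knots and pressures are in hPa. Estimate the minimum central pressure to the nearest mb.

ΔP = (V / 6.2)^(1/0.633) = (135/6.2)^1.580.
135/6.2 = 21.774; 21.774^1.580 ≈ 129.91 mb.
P_c = 1012 − 129.91 = 882.09 ≈ 882 mb.

882 mb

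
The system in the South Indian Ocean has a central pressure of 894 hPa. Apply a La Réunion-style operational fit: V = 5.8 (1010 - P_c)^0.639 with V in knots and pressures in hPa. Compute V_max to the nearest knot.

ΔP = 1010 − 894 = 116 hPa.
116^0.639 ≈ 20.854.
V ≈ 5.8 × 20.854 ≈ 121.0 kt.

121 kt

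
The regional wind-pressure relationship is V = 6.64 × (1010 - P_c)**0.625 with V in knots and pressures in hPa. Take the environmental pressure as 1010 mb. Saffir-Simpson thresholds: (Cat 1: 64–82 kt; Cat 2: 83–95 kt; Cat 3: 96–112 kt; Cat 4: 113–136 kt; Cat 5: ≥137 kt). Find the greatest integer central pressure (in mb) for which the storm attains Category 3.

Category 3 begins at V = 96 kt.
Required ΔP = (96/6.64)^(1/0.625) = 14.458^1.600 ≈ 71.81 mb.
P_c ≤ 1010 − 71.81 = 938.19, so the highest integer P_c is 938 mb.

938 mb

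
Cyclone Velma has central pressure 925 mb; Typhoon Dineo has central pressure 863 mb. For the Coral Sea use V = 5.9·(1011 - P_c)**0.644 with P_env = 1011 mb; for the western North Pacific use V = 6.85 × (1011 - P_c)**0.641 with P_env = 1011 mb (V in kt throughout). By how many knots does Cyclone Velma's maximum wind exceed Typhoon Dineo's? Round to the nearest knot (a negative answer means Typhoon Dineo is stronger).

Cyclone Velma: ΔP = 86; V ≈ 5.9 × 86^0.644 ≈ 103.91 kt.
Typhoon Dineo: ΔP = 148; V ≈ 6.85 × 148^0.641 ≈ 168.59 kt.
Difference ≈ 103.91 − 168.59 = -64.68 → -65 kt.

-65 kt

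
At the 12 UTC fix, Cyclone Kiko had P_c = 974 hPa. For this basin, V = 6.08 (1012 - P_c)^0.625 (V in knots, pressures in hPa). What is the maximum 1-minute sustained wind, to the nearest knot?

59 kt

ΔP = 1012 − 974 = 38 hPa.
38^0.625 ≈ 9.713.
V ≈ 6.08 × 9.713 ≈ 59.1 kt.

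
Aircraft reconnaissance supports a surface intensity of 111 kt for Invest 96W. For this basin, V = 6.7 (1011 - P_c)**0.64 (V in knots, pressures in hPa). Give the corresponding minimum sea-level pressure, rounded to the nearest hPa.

931 hPa

ΔP = (V / 6.7)^(1/0.64) = (111/6.7)^1.562.
111/6.7 = 16.567; 16.567^1.562 ≈ 80.37 hPa.
P_c = 1011 − 80.37 = 930.63 ≈ 931 hPa.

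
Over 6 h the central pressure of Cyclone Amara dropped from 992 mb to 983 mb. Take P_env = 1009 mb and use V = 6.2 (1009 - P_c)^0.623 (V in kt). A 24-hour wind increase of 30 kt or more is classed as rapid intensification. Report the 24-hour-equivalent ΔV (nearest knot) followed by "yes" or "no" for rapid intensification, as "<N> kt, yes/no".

V₁: ΔP = 17, V ≈ 6.2 × 17^0.623 ≈ 36.22 kt.
V₂: ΔP = 26, V ≈ 6.2 × 26^0.623 ≈ 47.20 kt.
ΔV over 6 h = 10.98 kt → 24 h equivalent = 10.98 × 24/6 ≈ 43.92 kt.
44 kt ≥ 30 kt ⇒ rapid intensification.

44 kt, yes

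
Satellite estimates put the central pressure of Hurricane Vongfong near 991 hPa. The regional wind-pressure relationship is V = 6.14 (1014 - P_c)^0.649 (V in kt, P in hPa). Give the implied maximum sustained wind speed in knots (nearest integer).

ΔP = 1014 − 991 = 23 hPa.
23^0.649 ≈ 7.652.
V ≈ 6.14 × 7.652 ≈ 47.0 kt.

47 kt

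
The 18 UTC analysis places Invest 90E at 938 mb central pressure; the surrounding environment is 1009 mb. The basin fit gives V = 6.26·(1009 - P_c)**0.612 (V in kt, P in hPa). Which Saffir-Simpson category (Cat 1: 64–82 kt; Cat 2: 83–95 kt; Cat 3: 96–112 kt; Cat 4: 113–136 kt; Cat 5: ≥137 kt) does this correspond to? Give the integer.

ΔP = 1009 − 938 = 71 mb.
V ≈ 6.26 × 71^0.612 = 6.26 × 13.58 ≈ 85 kt.
85 kt falls in the Category 2 band.

2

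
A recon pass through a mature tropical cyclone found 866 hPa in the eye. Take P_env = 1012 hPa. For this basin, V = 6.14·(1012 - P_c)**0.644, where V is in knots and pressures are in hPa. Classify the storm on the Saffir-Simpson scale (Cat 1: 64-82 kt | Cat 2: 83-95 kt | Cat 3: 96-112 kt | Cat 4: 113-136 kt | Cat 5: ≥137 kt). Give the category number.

5

ΔP = 1012 − 866 = 146 hPa.
V ≈ 6.14 × 146^0.644 = 6.14 × 24.77 ≈ 152 kt.
152 kt falls in the Category 5 band.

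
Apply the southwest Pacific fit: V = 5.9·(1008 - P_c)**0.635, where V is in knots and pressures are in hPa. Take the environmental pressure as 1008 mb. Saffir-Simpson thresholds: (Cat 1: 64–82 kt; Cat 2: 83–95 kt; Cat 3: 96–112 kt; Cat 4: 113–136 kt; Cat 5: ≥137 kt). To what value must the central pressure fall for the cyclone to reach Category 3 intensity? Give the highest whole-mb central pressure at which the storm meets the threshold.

Category 3 begins at V = 96 kt.
Required ΔP = (96/5.9)^(1/0.635) = 16.271^1.575 ≈ 80.86 mb.
P_c ≤ 1008 − 80.86 = 927.14, so the highest integer P_c is 927 mb.

927 mb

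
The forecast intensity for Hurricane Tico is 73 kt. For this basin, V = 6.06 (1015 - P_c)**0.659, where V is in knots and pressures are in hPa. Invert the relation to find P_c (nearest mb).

ΔP = (V / 6.06)^(1/0.659) = (73/6.06)^1.517.
73/6.06 = 12.046; 12.046^1.517 ≈ 43.67 mb.
P_c = 1015 − 43.67 = 971.33 ≈ 971 mb.

971 mb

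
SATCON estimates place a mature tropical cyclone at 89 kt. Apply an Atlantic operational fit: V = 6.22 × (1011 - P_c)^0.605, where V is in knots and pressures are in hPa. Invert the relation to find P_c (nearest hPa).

930 hPa

ΔP = (V / 6.22)^(1/0.605) = (89/6.22)^1.653.
89/6.22 = 14.309; 14.309^1.653 ≈ 81.30 hPa.
P_c = 1011 − 81.30 = 929.70 ≈ 930 hPa.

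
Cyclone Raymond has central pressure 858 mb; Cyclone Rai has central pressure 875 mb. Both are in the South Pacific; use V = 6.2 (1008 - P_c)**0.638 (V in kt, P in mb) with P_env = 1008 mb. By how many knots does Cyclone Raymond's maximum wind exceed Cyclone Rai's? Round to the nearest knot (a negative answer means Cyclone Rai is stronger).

Cyclone Raymond: ΔP = 150; V ≈ 6.2 × 150^0.638 ≈ 151.61 kt.
Cyclone Rai: ΔP = 133; V ≈ 6.2 × 133^0.638 ≈ 140.41 kt.
Difference ≈ 151.61 − 140.41 = 11.20 → 11 kt.

11 kt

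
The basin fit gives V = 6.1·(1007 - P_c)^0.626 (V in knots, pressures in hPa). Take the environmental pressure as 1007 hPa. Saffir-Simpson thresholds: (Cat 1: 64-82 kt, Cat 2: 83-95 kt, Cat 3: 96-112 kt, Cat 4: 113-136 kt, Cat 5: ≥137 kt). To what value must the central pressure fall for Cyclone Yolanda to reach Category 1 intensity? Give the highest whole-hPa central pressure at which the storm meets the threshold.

964 hPa

Category 1 begins at V = 64 kt.
Required ΔP = (64/6.1)^(1/0.626) = 10.492^1.597 ≈ 42.73 hPa.
P_c ≤ 1007 − 42.73 = 964.27, so the highest integer P_c is 964 hPa.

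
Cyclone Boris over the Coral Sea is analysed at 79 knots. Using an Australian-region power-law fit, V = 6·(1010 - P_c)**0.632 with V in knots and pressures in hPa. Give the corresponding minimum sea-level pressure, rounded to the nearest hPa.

951 hPa

ΔP = (V / 6)^(1/0.632) = (79/6)^1.582.
79/6 = 13.167; 13.167^1.582 ≈ 59.06 hPa.
P_c = 1010 − 59.06 = 950.94 ≈ 951 hPa.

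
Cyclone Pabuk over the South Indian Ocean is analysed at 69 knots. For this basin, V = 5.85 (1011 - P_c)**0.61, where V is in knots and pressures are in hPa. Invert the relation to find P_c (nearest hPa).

ΔP = (V / 5.85)^(1/0.61) = (69/5.85)^1.639.
69/5.85 = 11.795; 11.795^1.639 ≈ 57.13 hPa.
P_c = 1011 − 57.13 = 953.87 ≈ 954 hPa.

954 hPa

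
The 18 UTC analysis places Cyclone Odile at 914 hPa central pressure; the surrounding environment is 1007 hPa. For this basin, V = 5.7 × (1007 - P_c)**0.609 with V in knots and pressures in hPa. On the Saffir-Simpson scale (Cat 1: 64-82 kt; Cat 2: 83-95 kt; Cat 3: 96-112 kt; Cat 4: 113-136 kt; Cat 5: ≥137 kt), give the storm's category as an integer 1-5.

2

ΔP = 1007 − 914 = 93 hPa.
V ≈ 5.7 × 93^0.609 = 5.7 × 15.81 ≈ 90 kt.
90 kt falls in the Category 2 band.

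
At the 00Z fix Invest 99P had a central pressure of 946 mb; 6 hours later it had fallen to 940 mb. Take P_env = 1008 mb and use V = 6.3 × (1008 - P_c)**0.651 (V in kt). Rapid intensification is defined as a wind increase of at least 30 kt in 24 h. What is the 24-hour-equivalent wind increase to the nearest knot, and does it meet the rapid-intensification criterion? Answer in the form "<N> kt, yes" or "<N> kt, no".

V₁: ΔP = 62, V ≈ 6.3 × 62^0.651 ≈ 92.51 kt.
V₂: ΔP = 68, V ≈ 6.3 × 68^0.651 ≈ 98.24 kt.
ΔV over 6 h = 5.73 kt → 24 h equivalent = 5.73 × 24/6 ≈ 22.92 kt.
23 kt < 30 kt ⇒ not rapid intensification.

23 kt, no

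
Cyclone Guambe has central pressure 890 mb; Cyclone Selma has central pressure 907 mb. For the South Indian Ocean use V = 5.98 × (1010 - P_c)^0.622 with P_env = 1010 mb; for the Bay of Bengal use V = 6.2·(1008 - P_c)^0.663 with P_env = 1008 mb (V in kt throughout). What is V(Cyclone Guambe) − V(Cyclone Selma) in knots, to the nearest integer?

-15 kt

Cyclone Guambe: ΔP = 120; V ≈ 5.98 × 120^0.622 ≈ 117.48 kt.
Cyclone Selma: ΔP = 101; V ≈ 6.2 × 101^0.663 ≈ 132.21 kt.
Difference ≈ 117.48 − 132.21 = -14.73 → -15 kt.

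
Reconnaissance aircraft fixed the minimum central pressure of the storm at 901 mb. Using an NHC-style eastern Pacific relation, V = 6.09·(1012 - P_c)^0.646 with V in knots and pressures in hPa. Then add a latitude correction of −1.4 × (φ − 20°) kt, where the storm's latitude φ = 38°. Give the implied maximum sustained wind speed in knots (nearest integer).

102 kt

ΔP = 1012 − 901 = 111 mb.
111^0.646 ≈ 20.955.
V ≈ 6.09 × 20.955 ≈ 127.6 kt.
Latitude correction: −1.4 × (38 − 20) = -25.2 kt.
Corrected V ≈ 102.4 kt → 102 kt.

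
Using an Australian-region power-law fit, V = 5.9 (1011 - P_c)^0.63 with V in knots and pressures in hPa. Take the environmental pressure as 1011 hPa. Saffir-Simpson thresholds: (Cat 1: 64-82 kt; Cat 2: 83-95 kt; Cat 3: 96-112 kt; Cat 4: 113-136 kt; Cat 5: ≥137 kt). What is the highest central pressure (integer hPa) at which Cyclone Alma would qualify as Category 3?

927 hPa

Category 3 begins at V = 96 kt.
Required ΔP = (96/5.9)^(1/0.63) = 16.271^1.587 ≈ 83.73 hPa.
P_c ≤ 1011 − 83.73 = 927.27, so the highest integer P_c is 927 hPa.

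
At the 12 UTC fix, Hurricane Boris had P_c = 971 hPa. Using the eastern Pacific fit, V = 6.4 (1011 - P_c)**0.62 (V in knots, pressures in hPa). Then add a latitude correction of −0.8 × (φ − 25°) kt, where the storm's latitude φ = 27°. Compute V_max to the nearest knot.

61 kt

ΔP = 1011 − 971 = 40 hPa.
40^0.62 ≈ 9.846.
V ≈ 6.4 × 9.846 ≈ 63.0 kt.
Latitude correction: −0.8 × (27 − 25) = -1.6 kt.
Corrected V ≈ 61.4 kt → 61 kt.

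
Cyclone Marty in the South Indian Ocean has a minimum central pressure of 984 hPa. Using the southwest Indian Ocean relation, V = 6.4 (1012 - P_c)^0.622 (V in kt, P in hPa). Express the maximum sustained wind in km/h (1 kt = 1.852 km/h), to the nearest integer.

94 km/h

ΔP = 1012 − 984 = 28 hPa.
V ≈ 6.4 × 28^0.622 = 6.4 × 7.946 ≈ 50.852 kt.
50.852 × 1.852 ≈ 94.18 km/h → 94 km/h.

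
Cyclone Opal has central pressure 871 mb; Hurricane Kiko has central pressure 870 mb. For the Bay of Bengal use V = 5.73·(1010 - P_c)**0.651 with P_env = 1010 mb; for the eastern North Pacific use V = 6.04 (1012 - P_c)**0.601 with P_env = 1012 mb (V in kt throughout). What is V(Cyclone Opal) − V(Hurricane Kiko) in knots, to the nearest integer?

24 kt

Cyclone Opal: ΔP = 139; V ≈ 5.73 × 139^0.651 ≈ 142.32 kt.
Hurricane Kiko: ΔP = 142; V ≈ 6.04 × 142^0.601 ≈ 118.73 kt.
Difference ≈ 142.32 − 118.73 = 23.59 → 24 kt.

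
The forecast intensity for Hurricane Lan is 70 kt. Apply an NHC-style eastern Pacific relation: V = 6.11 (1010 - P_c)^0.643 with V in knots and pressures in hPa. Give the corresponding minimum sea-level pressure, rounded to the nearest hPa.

966 hPa

ΔP = (V / 6.11)^(1/0.643) = (70/6.11)^1.555.
70/6.11 = 11.457; 11.457^1.555 ≈ 44.37 hPa.
P_c = 1010 − 44.37 = 965.63 ≈ 966 hPa.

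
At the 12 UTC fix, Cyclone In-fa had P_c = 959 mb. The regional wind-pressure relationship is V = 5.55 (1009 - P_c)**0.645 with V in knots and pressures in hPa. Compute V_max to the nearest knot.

69 kt

ΔP = 1009 − 959 = 50 mb.
50^0.645 ≈ 12.469.
V ≈ 5.55 × 12.469 ≈ 69.2 kt.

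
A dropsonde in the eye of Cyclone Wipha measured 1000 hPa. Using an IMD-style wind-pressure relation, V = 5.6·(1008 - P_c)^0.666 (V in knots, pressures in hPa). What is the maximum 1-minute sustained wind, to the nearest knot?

ΔP = 1008 − 1000 = 8 hPa.
8^0.666 ≈ 3.994.
V ≈ 5.6 × 3.994 ≈ 22.4 kt.

22 kt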